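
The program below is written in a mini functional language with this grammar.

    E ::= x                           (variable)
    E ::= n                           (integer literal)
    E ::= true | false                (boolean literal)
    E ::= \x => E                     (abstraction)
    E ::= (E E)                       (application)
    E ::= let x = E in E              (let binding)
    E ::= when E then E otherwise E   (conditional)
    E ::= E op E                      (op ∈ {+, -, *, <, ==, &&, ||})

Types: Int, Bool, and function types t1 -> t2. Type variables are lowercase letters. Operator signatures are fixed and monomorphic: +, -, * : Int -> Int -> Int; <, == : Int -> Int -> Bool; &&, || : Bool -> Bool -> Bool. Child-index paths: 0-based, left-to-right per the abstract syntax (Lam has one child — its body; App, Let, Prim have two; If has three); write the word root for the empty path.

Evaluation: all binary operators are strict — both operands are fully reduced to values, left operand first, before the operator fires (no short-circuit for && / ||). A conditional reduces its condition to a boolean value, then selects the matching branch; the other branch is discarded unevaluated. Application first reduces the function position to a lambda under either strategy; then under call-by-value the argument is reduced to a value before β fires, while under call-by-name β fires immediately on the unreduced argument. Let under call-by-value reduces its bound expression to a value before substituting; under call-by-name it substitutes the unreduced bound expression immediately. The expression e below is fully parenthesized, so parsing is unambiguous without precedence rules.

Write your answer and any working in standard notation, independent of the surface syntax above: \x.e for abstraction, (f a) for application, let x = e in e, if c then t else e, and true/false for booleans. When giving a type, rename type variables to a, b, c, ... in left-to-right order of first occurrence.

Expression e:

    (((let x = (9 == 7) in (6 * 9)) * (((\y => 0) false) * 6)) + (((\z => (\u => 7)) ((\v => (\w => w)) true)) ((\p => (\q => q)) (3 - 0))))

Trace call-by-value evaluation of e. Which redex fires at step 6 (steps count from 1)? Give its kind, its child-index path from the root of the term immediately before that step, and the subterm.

Working:
step 0: (((let x = (9 == 7) in (6 * 9)) * (((\y.0) false) * 6)) + (((\z.(\u.7)) ((\v.(\w.w)) true)) ((\p.(\q.q)) (3 - 0))))
step 1: [delta@0.0.0] (((let x = false in (6 * 9)) * (((\y.0) false) * 6)) + (((\z.(\u.7)) ((\v.(\w.w)) true)) ((\p.(\q.q)) (3 - 0))))
step 2: [let@0.0] (((6 * 9) * (((\y.0) false) * 6)) + (((\z.(\u.7)) ((\v.(\w.w)) true)) ((\p.(\q.q)) (3 - 0))))
step 3: [delta@0.0] ((54 * (((\y.0) false) * 6)) + (((\z.(\u.7)) ((\v.(\w.w)) true)) ((\p.(\q.q)) (3 - 0))))
step 4: [beta@0.1.0] ((54 * (0 * 6)) + (((\z.(\u.7)) ((\v.(\w.w)) true)) ((\p.(\q.q)) (3 - 0))))
step 5: [delta@0.1] ((54 * 0) + (((\z.(\u.7)) ((\v.(\w.w)) true)) ((\p.(\q.q)) (3 - 0))))
step 6: [delta@0] (0 + (((\z.(\u.7)) ((\v.(\w.w)) true)) ((\p.(\q.q)) (3 - 0))))

Answer: delta at 0 : (54 * 0)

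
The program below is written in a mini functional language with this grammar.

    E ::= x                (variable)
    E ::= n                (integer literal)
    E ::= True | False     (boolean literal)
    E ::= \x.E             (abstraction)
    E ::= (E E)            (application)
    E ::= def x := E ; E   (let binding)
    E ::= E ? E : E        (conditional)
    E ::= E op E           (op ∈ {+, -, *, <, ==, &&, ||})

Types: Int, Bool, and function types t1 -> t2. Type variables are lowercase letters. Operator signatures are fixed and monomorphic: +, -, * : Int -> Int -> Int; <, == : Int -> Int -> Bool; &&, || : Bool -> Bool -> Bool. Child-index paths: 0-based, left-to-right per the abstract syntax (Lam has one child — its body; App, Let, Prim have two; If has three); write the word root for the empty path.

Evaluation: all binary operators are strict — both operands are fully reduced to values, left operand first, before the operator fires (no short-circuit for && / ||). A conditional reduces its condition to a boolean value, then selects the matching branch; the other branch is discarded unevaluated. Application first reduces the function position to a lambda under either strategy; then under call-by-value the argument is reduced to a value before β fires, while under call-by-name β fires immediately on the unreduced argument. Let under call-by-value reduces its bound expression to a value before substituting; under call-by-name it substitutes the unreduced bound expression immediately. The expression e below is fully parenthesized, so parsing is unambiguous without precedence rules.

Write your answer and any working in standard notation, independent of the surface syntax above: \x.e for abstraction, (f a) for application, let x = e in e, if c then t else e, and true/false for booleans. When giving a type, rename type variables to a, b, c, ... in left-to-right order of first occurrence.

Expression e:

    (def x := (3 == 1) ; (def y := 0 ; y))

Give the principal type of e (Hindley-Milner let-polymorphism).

Answer: Int

Derivation:
  unify Int ~ Int
  unify Int ~ Int
let x : Bool
let y : Int
y : Int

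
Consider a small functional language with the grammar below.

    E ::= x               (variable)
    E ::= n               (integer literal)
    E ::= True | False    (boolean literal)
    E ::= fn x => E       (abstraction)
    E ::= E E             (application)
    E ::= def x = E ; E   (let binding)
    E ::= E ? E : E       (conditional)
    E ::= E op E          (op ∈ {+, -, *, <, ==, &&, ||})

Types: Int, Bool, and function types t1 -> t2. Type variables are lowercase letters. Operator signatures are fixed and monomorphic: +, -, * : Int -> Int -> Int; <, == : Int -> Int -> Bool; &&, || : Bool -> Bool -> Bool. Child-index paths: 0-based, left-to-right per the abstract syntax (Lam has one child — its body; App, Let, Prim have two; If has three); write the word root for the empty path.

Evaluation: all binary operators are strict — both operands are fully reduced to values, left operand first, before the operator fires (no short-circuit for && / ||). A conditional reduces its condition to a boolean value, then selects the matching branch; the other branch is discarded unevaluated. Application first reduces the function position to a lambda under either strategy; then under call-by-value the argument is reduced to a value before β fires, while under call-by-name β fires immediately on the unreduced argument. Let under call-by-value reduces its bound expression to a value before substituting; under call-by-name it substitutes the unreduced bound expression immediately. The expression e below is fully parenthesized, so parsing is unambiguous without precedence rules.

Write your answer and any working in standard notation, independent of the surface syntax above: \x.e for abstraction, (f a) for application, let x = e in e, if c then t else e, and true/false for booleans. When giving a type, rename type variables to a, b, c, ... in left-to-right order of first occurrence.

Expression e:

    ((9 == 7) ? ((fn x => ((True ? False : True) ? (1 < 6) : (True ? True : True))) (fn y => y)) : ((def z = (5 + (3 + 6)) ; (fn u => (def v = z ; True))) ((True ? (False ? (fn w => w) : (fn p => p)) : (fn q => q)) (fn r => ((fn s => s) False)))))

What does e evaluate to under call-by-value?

Answer: true

Trace:
step 0: (if (9 == 7) then ((\x.(if (if true then false else true) then (1 < 6) else (if true then true else true))) (\y.y)) else ((let z = (5 + (3 + 6)) in (\u.(let v = z in true))) ((if true then (if false then (\w.w) else (\p.p)) else (\q.q)) (\r.((\s.s) false)))))
step 1: [delta@0] (if false then ((\x.(if (if true then false else true) then (1 < 6) else (if true then true else true))) (\y.y)) else ((let z = (5 + (3 + 6)) in (\u.(let v = z in true))) ((if true then (if false then (\w.w) else (\p.p)) else (\q.q)) (\r.((\s.s) false)))))
step 2: [if@root] ((let z = (5 + (3 + 6)) in (\u.(let v = z in true))) ((if true then (if false then (\w.w) else (\p.p)) else (\q.q)) (\r.((\s.s) false))))
step 3: [delta@0.0.1] ((let z = (5 + 9) in (\u.(let v = z in true))) ((if true then (if false then (\w.w) else (\p.p)) else (\q.q)) (\r.((\s.s) false))))
step 4: [delta@0.0] ((let z = 14 in (\u.(let v = z in true))) ((if true then (if false then (\w.w) else (\p.p)) else (\q.q)) (\r.((\s.s) false))))
step 5: [let@0] ((\u.(let v = 14 in true)) ((if true then (if false then (\w.w) else (\p.p)) else (\q.q)) (\r.((\s.s) false))))
step 6: [if@1.0] ((\u.(let v = 14 in true)) ((if false then (\w.w) else (\p.p)) (\r.((\s.s) false))))
step 7: [if@1.0] ((\u.(let v = 14 in true)) ((\p.p) (\r.((\s.s) false))))
step 8: [beta@1] ((\u.(let v = 14 in true)) (\r.((\s.s) false)))
step 9: [beta@root] (let v = 14 in true)
step 10: [let@root] true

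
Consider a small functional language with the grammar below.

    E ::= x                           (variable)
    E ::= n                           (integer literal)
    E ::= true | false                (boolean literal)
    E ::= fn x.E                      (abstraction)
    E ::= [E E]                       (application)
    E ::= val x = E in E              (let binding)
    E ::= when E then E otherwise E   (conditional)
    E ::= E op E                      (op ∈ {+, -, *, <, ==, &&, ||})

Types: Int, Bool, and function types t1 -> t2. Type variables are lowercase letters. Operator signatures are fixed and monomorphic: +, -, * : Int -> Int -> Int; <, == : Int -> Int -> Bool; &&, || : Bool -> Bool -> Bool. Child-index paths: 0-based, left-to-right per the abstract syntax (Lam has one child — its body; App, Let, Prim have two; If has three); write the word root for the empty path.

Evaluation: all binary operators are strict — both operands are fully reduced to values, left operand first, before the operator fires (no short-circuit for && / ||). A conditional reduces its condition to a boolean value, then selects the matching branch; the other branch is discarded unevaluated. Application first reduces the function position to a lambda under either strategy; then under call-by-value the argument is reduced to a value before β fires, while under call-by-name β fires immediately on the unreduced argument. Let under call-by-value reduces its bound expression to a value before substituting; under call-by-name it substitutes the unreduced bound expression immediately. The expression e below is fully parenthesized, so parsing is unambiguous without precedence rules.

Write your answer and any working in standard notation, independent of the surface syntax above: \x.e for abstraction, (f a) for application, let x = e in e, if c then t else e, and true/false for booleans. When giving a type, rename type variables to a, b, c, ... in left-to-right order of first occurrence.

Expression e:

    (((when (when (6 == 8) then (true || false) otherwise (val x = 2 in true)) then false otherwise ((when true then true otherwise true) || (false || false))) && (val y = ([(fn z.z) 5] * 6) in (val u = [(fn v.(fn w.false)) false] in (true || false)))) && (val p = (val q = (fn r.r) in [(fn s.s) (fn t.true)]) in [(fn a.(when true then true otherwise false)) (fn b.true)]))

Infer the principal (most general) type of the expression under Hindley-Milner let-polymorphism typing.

Trace:
  unify Int ~ Int
  unify Int ~ Int
  unify Bool ~ Bool
  unify Bool ~ Bool
  unify Bool ~ Bool
let x : Int
  unify Bool ~ Bool
  unify Bool ~ Bool
  unify Bool ~ Bool
  unify Bool ~ Bool
  unify Bool ~ Bool
  unify Bool ~ Bool
  unify Bool ~ Bool
  unify Bool ~ Bool
  unify Bool ~ Bool
  unify Bool ~ Bool
z : a
\z._ : a -> a
  unify a -> a ~ Int -> b
  unify a ~ Int
  unify Int ~ b
_ _ : Int
  unify Int ~ Int
  unify Int ~ Int
let y : Int
\w._ : d -> Bool
\v._ : c -> d -> Bool
  unify c -> d -> Bool ~ Bool -> e
  unify c ~ Bool
  unify d -> Bool ~ e
_ _ : d -> Bool
let u : forall. d -> Bool
  unify Bool ~ Bool
  unify Bool ~ Bool
  unify Bool ~ Bool
  unify Bool ~ Bool
r : f
\r._ : f -> f
let q : forall. f -> f
s : g
\s._ : g -> g
\t._ : h -> Bool
  unify g -> g ~ (h -> Bool) -> i
  unify g ~ h -> Bool
  unify h -> Bool ~ i
_ _ : h -> Bool
let p : forall. h -> Bool
  unify Bool ~ Bool
  unify Bool ~ Bool
\a._ : j -> Bool
\b._ : k -> Bool
  unify j -> Bool ~ (k -> Bool) -> l
  unify j ~ k -> Bool
  unify Bool ~ l
_ _ : Bool
  unify Bool ~ Bool

Answer: Bool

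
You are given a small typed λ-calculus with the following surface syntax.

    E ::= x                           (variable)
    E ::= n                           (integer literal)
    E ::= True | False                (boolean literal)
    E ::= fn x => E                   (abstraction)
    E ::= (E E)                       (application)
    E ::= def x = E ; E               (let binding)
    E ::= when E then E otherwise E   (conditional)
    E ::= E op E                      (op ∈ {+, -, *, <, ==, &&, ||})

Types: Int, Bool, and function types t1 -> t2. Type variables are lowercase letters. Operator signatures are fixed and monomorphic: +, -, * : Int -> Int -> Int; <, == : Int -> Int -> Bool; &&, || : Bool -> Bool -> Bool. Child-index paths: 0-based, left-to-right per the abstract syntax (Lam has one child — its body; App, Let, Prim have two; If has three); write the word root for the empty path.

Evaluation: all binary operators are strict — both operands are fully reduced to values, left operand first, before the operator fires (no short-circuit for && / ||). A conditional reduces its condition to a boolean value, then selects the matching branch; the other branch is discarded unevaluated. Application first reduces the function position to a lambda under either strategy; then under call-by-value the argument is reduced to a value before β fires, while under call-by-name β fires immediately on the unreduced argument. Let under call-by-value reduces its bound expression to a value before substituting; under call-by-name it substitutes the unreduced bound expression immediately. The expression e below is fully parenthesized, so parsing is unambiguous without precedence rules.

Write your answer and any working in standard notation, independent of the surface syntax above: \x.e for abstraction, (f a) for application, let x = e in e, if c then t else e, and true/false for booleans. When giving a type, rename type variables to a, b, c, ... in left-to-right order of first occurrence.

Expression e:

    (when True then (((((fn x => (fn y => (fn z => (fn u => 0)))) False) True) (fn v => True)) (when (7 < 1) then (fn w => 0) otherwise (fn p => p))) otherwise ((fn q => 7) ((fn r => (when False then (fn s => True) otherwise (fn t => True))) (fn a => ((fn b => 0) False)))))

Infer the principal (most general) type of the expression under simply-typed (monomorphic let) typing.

Trace:
  unify Bool ~ Bool
\u._ : d -> Int
\z._ : c -> d -> Int
\y._ : b -> c -> d -> Int
\x._ : a -> b -> c -> d -> Int
  unify a -> b -> c -> d -> Int ~ Bool -> e
  unify a ~ Bool
  unify b -> c -> d -> Int ~ e
_ _ : b -> c -> d -> Int
  unify b -> c -> d -> Int ~ Bool -> f
  unify b ~ Bool
  unify c -> d -> Int ~ f
_ _ : c -> d -> Int
\v._ : g -> Bool
  unify c -> d -> Int ~ (g -> Bool) -> h
  unify c ~ g -> Bool
  unify d -> Int ~ h
_ _ : d -> Int
  unify Int ~ Int
  unify Int ~ Int
  unify Bool ~ Bool
\w._ : i -> Int
p : j
\p._ : j -> j
  unify i -> Int ~ j -> j
  unify i ~ j
  unify Int ~ j
  unify d -> Int ~ (Int -> Int) -> k
  unify d ~ Int -> Int
  unify Int ~ k
_ _ : Int
\q._ : l -> Int
  unify Bool ~ Bool
\s._ : n -> Bool
\t._ : o -> Bool
  unify n -> Bool ~ o -> Bool
  unify n ~ o
  unify Bool ~ Bool
\r._ : m -> o -> Bool
\b._ : q -> Int
  unify q -> Int ~ Bool -> r
  unify q ~ Bool
  unify Int ~ r
_ _ : Int
\a._ : p -> Int
  unify m -> o -> Bool ~ (p -> Int) -> s
  unify m ~ p -> Int
  unify o -> Bool ~ s
_ _ : o -> Bool
  unify l -> Int ~ (o -> Bool) -> t
  unify l ~ o -> Bool
  unify Int ~ t
_ _ : Int
  unify Int ~ Int

Answer: Int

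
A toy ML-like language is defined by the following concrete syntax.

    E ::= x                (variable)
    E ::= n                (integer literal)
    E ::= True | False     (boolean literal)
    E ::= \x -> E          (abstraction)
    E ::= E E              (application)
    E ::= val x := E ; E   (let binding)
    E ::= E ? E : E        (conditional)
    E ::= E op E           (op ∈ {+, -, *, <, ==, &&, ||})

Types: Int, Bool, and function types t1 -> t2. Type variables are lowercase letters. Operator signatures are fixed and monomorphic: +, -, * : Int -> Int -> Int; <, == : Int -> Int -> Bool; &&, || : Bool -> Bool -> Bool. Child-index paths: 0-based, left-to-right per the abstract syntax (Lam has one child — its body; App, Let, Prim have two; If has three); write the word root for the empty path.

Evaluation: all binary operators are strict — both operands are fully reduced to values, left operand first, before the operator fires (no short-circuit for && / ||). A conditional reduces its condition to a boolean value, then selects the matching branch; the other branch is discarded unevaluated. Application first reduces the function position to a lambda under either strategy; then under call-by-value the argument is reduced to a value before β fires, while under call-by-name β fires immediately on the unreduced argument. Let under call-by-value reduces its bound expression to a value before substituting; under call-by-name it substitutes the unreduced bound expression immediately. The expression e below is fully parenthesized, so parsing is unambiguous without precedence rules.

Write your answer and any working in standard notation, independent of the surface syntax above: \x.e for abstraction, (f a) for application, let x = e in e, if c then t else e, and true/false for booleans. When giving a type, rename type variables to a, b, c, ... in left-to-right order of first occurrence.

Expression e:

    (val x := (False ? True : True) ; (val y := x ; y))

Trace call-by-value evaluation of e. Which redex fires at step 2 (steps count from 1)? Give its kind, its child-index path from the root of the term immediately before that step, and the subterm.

Derivation:
step 0: (let x = (if false then true else true) in (let y = x in y))
step 1: [if@0] (let x = true in (let y = x in y))
step 2: [let@root] (let y = true in y)

Answer: let at root : (let x = true in (let y = x in y))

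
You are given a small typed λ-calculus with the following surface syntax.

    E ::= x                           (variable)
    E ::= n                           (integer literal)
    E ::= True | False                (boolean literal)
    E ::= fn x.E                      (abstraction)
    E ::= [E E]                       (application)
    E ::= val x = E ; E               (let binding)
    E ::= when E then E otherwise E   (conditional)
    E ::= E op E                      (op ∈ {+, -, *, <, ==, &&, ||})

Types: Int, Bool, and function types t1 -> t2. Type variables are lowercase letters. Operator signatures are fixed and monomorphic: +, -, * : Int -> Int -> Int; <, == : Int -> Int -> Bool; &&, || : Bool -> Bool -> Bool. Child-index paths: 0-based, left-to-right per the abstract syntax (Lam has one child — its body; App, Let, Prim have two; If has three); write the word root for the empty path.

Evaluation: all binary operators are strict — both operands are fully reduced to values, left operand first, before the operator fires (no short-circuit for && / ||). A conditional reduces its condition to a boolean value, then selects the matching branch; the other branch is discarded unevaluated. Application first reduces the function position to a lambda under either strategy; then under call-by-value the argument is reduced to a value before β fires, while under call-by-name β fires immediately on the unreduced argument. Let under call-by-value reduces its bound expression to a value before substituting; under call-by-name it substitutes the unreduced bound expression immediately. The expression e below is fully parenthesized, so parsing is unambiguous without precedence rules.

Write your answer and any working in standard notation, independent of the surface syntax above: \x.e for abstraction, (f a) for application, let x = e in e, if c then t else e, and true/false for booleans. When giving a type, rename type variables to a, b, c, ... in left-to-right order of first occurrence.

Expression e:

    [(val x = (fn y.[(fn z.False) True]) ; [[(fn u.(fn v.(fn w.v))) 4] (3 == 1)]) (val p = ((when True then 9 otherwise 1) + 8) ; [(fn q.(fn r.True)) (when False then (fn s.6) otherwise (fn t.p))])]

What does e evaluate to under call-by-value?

Trace:
step 0: ((let x = (\y.((\z.false) true)) in (((\u.(\v.(\w.v))) 4) (3 == 1))) (let p = ((if true then 9 else 1) + 8) in ((\q.(\r.true)) (if false then (\s.6) else (\t.p)))))
step 1: [let@0] ((((\u.(\v.(\w.v))) 4) (3 == 1)) (let p = ((if true then 9 else 1) + 8) in ((\q.(\r.true)) (if false then (\s.6) else (\t.p)))))
step 2: [beta@0.0] (((\v.(\w.v)) (3 == 1)) (let p = ((if true then 9 else 1) + 8) in ((\q.(\r.true)) (if false then (\s.6) else (\t.p)))))
step 3: [delta@0.1] (((\v.(\w.v)) false) (let p = ((if true then 9 else 1) + 8) in ((\q.(\r.true)) (if false then (\s.6) else (\t.p)))))
step 4: [beta@0] ((\w.false) (let p = ((if true then 9 else 1) + 8) in ((\q.(\r.true)) (if false then (\s.6) else (\t.p)))))
step 5: [if@1.0.0] ((\w.false) (let p = (9 + 8) in ((\q.(\r.true)) (if false then (\s.6) else (\t.p)))))
step 6: [delta@1.0] ((\w.false) (let p = 17 in ((\q.(\r.true)) (if false then (\s.6) else (\t.p)))))
step 7: [let@1] ((\w.false) ((\q.(\r.true)) (if false then (\s.6) else (\t.17))))
step 8: [if@1.1] ((\w.false) ((\q.(\r.true)) (\t.17)))
step 9: [beta@1] ((\w.false) (\r.true))
step 10: [beta@root] false

Answer: false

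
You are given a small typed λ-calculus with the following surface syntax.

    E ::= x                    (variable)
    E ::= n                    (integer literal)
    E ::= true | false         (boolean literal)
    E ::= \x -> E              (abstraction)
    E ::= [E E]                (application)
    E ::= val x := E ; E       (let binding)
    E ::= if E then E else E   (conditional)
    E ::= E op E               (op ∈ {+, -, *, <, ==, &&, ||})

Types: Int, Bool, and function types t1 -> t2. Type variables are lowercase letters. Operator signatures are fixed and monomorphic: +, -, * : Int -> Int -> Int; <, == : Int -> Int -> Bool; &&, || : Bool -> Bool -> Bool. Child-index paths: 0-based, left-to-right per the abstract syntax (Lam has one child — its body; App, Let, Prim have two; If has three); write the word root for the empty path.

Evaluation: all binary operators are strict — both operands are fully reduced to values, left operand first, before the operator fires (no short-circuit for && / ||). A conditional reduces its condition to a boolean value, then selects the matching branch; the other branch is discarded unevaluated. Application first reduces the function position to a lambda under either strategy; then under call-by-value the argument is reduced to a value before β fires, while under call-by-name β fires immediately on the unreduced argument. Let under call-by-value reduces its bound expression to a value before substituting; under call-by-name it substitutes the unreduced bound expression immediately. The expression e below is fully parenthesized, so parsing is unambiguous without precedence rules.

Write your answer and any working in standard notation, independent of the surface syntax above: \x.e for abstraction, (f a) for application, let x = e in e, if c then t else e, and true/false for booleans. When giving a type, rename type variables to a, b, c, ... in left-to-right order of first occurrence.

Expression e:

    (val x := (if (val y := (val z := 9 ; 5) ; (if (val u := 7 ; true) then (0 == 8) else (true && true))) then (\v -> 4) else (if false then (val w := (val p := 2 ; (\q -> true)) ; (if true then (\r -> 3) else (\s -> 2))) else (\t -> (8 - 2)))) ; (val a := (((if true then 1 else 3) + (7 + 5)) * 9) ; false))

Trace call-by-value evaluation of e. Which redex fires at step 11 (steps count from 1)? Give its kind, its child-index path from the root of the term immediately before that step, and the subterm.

Answer: delta at 0.0 : (1 + 12)

Derivation:
step 0: (let x = (if (let y = (let z = 9 in 5) in (if (let u = 7 in true) then (0 == 8) else (true && true))) then (\v.4) else (if false then (let w = (let p = 2 in (\q.true)) in (if true then (\r.3) else (\s.2))) else (\t.(8 - 2)))) in (let a = (((if true then 1 else 3) + (7 + 5)) * 9) in false))
step 1: [let@0.0.0] (let x = (if (let y = 5 in (if (let u = 7 in true) then (0 == 8) else (true && true))) then (\v.4) else (if false then (let w = (let p = 2 in (\q.true)) in (if true then (\r.3) else (\s.2))) else (\t.(8 - 2)))) in (let a = (((if true then 1 else 3) + (7 + 5)) * 9) in false))
step 2: [let@0.0] (let x = (if (if (let u = 7 in true) then (0 == 8) else (true && true)) then (\v.4) else (if false then (let w = (let p = 2 in (\q.true)) in (if true then (\r.3) else (\s.2))) else (\t.(8 - 2)))) in (let a = (((if true then 1 else 3) + (7 + 5)) * 9) in false))
step 3: [let@0.0.0] (let x = (if (if true then (0 == 8) else (true && true)) then (\v.4) else (if false then (let w = (let p = 2 in (\q.true)) in (if true then (\r.3) else (\s.2))) else (\t.(8 - 2)))) in (let a = (((if true then 1 else 3) + (7 + 5)) * 9) in false))
step 4: [if@0.0] (let x = (if (0 == 8) then (\v.4) else (if false then (let w = (let p = 2 in (\q.true)) in (if true then (\r.3) else (\s.2))) else (\t.(8 - 2)))) in (let a = (((if true then 1 else 3) + (7 + 5)) * 9) in false))
step 5: [delta@0.0] (let x = (if false then (\v.4) else (if false then (let w = (let p = 2 in (\q.true)) in (if true then (\r.3) else (\s.2))) else (\t.(8 - 2)))) in (let a = (((if true then 1 else 3) + (7 + 5)) * 9) in false))
step 6: [if@0] (let x = (if false then (let w = (let p = 2 in (\q.true)) in (if true then (\r.3) else (\s.2))) else (\t.(8 - 2))) in (let a = (((if true then 1 else 3) + (7 + 5)) * 9) in false))
step 7: [if@0] (let x = (\t.(8 - 2)) in (let a = (((if true then 1 else 3) + (7 + 5)) * 9) in false))
step 8: [let@root] (let a = (((if true then 1 else 3) + (7 + 5)) * 9) in false)
step 9: [if@0.0.0] (let a = ((1 + (7 + 5)) * 9) in false)
step 10: [delta@0.0.1] (let a = ((1 + 12) * 9) in false)
step 11: [delta@0.0] (let a = (13 * 9) in false)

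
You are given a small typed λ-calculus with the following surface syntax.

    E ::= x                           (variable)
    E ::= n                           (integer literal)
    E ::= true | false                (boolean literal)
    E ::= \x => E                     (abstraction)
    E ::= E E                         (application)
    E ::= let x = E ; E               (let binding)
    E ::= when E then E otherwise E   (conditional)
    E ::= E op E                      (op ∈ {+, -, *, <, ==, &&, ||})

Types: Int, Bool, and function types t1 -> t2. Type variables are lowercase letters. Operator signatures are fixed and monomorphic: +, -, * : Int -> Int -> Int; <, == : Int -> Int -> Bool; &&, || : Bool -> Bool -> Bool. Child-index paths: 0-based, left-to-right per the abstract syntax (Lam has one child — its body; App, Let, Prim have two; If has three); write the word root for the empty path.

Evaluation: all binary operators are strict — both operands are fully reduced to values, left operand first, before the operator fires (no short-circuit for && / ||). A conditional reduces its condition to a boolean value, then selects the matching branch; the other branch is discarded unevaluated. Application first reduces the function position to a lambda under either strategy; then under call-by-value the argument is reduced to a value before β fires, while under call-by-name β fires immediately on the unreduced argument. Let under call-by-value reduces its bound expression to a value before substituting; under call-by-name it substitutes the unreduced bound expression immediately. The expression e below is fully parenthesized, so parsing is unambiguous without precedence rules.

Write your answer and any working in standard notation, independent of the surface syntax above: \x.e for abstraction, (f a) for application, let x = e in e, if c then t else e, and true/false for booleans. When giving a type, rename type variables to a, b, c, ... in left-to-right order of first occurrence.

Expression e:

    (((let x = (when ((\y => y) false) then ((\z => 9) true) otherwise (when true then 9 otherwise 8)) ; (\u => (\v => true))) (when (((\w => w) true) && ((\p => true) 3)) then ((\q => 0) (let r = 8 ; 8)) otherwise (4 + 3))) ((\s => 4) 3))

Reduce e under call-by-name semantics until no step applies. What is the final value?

Working:
step 0: (((let x = (if ((\y.y) false) then ((\z.9) true) else (if true then 9 else 8)) in (\u.(\v.true))) (if (((\w.w) true) && ((\p.true) 3)) then ((\q.0) (let r = 8 in 8)) else (4 + 3))) ((\s.4) 3))
step 1: [let@0.0] (((\u.(\v.true)) (if (((\w.w) true) && ((\p.true) 3)) then ((\q.0) (let r = 8 in 8)) else (4 + 3))) ((\s.4) 3))
step 2: [beta@0] ((\v.true) ((\s.4) 3))
step 3: [beta@root] true

Answer: true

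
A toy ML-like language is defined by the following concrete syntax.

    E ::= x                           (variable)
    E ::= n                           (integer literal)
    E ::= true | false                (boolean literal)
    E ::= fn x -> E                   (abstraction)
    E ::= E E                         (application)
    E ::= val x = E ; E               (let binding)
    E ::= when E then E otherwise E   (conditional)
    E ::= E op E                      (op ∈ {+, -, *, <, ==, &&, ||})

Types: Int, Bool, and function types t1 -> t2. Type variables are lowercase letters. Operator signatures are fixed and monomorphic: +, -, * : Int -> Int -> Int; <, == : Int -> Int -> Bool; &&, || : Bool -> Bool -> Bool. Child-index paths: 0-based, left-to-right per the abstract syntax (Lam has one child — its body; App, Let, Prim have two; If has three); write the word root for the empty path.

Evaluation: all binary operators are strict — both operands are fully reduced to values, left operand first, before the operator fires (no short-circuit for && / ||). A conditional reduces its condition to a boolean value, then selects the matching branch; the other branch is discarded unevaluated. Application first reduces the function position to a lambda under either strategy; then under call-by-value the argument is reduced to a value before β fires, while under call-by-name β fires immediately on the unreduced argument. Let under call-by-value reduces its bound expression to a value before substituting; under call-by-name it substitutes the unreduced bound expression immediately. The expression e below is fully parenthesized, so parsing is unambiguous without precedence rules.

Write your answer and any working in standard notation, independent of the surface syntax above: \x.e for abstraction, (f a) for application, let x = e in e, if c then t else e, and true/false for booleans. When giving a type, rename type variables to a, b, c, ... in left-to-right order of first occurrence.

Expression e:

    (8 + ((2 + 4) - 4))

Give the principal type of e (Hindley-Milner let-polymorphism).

Answer: Int

Derivation:
  unify Int ~ Int
  unify Int ~ Int
  unify Int ~ Int
  unify Int ~ Int
  unify Int ~ Int
  unify Int ~ Int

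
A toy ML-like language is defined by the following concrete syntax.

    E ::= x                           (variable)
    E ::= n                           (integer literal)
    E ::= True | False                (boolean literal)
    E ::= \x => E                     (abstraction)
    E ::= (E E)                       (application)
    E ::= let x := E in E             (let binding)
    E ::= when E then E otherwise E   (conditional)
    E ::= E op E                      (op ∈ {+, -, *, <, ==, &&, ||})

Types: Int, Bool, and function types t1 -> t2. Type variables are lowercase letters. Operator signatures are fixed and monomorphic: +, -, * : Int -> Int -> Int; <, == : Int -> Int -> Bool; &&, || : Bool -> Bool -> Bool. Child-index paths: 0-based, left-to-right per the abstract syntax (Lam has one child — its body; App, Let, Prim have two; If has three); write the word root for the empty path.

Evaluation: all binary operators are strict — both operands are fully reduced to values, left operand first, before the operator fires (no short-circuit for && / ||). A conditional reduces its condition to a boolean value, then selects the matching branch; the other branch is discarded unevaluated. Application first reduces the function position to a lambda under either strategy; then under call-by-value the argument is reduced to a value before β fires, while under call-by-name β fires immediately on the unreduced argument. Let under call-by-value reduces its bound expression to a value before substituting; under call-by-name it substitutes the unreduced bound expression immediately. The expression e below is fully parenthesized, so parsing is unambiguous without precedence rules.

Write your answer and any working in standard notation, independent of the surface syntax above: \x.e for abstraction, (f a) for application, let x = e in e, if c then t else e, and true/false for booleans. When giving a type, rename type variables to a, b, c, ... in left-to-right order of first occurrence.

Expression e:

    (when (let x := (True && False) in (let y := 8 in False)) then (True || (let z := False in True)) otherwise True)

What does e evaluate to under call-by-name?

Answer: true

Trace:
step 0: (if (let x = (true && false) in (let y = 8 in false)) then (true || (let z = false in true)) else true)
step 1: [let@0] (if (let y = 8 in false) then (true || (let z = false in true)) else true)
step 2: [let@0] (if false then (true || (let z = false in true)) else true)
step 3: [if@root] true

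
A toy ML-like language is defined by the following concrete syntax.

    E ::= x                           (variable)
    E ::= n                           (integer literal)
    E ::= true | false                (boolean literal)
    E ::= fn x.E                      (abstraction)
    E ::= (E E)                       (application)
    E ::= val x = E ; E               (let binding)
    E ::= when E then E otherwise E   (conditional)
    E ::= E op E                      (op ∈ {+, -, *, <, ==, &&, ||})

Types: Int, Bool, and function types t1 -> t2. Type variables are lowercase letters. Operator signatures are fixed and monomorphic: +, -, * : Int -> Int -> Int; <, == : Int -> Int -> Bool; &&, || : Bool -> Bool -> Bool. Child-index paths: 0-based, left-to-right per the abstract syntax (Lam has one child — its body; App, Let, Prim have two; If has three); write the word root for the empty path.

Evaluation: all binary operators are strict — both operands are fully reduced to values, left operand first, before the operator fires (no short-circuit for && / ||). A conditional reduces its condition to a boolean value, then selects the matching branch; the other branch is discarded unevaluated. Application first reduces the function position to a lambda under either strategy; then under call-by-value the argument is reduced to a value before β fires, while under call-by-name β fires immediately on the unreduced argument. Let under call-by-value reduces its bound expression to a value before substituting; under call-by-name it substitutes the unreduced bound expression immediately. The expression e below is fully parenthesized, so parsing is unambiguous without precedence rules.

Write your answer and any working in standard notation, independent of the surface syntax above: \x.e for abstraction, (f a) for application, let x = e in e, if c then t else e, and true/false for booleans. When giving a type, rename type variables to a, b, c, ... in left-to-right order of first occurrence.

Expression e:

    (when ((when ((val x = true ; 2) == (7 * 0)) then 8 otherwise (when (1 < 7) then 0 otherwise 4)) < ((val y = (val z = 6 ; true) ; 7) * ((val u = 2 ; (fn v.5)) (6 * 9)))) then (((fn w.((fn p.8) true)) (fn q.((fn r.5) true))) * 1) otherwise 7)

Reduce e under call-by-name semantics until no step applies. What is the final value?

Answer: 8

Derivation:
step 0: (if ((if ((let x = true in 2) == (7 * 0)) then 8 else (if (1 < 7) then 0 else 4)) < ((let y = (let z = 6 in true) in 7) * ((let u = 2 in (\v.5)) (6 * 9)))) then (((\w.((\p.8) true)) (\q.((\r.5) true))) * 1) else 7)
step 1: [let@0.0.0.0] (if ((if (2 == (7 * 0)) then 8 else (if (1 < 7) then 0 else 4)) < ((let y = (let z = 6 in true) in 7) * ((let u = 2 in (\v.5)) (6 * 9)))) then (((\w.((\p.8) true)) (\q.((\r.5) true))) * 1) else 7)
step 2: [delta@0.0.0.1] (if ((if (2 == 0) then 8 else (if (1 < 7) then 0 else 4)) < ((let y = (let z = 6 in true) in 7) * ((let u = 2 in (\v.5)) (6 * 9)))) then (((\w.((\p.8) true)) (\q.((\r.5) true))) * 1) else 7)
step 3: [delta@0.0.0] (if ((if false then 8 else (if (1 < 7) then 0 else 4)) < ((let y = (let z = 6 in true) in 7) * ((let u = 2 in (\v.5)) (6 * 9)))) then (((\w.((\p.8) true)) (\q.((\r.5) true))) * 1) else 7)
step 4: [if@0.0] (if ((if (1 < 7) then 0 else 4) < ((let y = (let z = 6 in true) in 7) * ((let u = 2 in (\v.5)) (6 * 9)))) then (((\w.((\p.8) true)) (\q.((\r.5) true))) * 1) else 7)
step 5: [delta@0.0.0] (if ((if true then 0 else 4) < ((let y = (let z = 6 in true) in 7) * ((let u = 2 in (\v.5)) (6 * 9)))) then (((\w.((\p.8) true)) (\q.((\r.5) true))) * 1) else 7)
step 6: [if@0.0] (if (0 < ((let y = (let z = 6 in true) in 7) * ((let u = 2 in (\v.5)) (6 * 9)))) then (((\w.((\p.8) true)) (\q.((\r.5) true))) * 1) else 7)
step 7: [let@0.1.0] (if (0 < (7 * ((let u = 2 in (\v.5)) (6 * 9)))) then (((\w.((\p.8) true)) (\q.((\r.5) true))) * 1) else 7)
step 8: [let@0.1.1.0] (if (0 < (7 * ((\v.5) (6 * 9)))) then (((\w.((\p.8) true)) (\q.((\r.5) true))) * 1) else 7)
step 9: [beta@0.1.1] (if (0 < (7 * 5)) then (((\w.((\p.8) true)) (\q.((\r.5) true))) * 1) else 7)
step 10: [delta@0.1] (if (0 < 35) then (((\w.((\p.8) true)) (\q.((\r.5) true))) * 1) else 7)
step 11: [delta@0] (if true then (((\w.((\p.8) true)) (\q.((\r.5) true))) * 1) else 7)
step 12: [if@root] (((\w.((\p.8) true)) (\q.((\r.5) true))) * 1)
step 13: [beta@0] (((\p.8) true) * 1)
step 14: [beta@0] (8 * 1)
step 15: [delta@root] 8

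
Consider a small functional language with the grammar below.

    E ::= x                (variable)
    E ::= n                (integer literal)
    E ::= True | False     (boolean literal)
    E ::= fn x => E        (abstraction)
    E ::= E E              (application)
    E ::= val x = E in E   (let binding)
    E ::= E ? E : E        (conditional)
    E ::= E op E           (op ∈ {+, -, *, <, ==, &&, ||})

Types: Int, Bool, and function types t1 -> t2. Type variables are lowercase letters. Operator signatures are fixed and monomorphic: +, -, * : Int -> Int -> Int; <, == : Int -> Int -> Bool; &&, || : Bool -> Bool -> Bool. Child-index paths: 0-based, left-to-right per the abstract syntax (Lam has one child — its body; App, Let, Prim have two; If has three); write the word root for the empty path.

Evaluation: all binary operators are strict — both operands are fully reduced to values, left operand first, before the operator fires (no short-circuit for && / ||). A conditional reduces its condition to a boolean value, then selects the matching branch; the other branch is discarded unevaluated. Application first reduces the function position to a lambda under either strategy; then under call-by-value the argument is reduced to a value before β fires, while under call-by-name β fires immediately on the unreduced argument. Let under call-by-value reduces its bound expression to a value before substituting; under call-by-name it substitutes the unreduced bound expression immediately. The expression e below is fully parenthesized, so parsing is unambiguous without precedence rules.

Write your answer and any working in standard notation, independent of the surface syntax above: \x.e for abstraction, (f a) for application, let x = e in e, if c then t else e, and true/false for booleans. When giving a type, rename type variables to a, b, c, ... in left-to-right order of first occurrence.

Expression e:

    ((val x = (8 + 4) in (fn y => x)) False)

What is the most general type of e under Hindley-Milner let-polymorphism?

Derivation:
  unify Int ~ Int
  unify Int ~ Int
let x : Int
x : Int
\y._ : a -> Int
  unify a -> Int ~ Bool -> b
  unify a ~ Bool
  unify Int ~ b
_ _ : Int

Answer: Int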